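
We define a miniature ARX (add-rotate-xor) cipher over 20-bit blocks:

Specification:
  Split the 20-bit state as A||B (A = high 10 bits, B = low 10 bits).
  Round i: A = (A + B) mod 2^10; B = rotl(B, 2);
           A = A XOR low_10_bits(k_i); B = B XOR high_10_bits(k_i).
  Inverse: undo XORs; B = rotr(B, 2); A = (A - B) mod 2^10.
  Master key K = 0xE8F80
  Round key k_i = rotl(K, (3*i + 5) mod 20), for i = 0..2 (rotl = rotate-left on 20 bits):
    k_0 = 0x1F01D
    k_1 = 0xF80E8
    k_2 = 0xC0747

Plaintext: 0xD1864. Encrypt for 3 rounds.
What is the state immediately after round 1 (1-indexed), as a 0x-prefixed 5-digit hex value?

0xEDDEC

s_0 = plaintext = 0xD1864
s_1 = Round(s_0, k_0) = 0xEDDEC
s_2 = Round(s_1, k_1) = 0x52C51
s_3 = Round(s_2, k_2) = 0xB6E45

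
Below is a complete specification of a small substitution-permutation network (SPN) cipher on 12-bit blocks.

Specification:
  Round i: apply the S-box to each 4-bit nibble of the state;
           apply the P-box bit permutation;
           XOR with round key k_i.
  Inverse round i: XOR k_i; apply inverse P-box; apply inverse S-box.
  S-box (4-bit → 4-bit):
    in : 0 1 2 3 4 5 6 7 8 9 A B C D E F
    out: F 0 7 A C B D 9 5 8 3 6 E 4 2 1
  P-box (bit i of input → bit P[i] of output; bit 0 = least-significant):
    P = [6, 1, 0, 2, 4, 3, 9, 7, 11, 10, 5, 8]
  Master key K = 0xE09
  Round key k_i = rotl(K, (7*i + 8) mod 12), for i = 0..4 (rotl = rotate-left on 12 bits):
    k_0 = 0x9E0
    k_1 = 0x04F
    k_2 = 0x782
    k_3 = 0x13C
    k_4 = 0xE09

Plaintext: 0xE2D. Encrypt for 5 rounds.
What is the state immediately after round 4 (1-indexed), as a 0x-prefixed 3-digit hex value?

s_0 = plaintext = 0xE2D
s_1 = Round(s_0, k_0) = 0xFF9
s_2 = Round(s_1, k_1) = 0x85B
s_3 = Round(s_2, k_2) = 0xF39
s_4 = Round(s_3, k_3) = 0x9B0
s_5 = Round(s_4, k_4) = 0xD46

0x9B0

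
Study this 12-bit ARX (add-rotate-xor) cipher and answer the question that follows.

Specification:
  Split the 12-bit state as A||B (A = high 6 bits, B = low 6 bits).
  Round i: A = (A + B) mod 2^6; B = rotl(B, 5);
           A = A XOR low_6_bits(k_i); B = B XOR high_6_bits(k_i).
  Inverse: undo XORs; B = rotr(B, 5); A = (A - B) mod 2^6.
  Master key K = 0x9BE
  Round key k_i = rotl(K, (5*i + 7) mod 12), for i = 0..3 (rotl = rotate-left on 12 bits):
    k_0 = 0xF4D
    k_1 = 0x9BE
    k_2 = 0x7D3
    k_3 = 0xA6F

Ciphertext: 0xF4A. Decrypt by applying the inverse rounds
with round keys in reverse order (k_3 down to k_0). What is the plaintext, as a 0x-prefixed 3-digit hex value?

s_0 = ciphertext = 0xF4A
s_1 = InvRound(s_0, k_3) = 0x2C7
s_2 = InvRound(s_1, k_2) = 0xA30
s_3 = InvRound(s_2, k_1) = 0xAAC
s_4 = InvRound(s_3, k_0) = 0x162

0x162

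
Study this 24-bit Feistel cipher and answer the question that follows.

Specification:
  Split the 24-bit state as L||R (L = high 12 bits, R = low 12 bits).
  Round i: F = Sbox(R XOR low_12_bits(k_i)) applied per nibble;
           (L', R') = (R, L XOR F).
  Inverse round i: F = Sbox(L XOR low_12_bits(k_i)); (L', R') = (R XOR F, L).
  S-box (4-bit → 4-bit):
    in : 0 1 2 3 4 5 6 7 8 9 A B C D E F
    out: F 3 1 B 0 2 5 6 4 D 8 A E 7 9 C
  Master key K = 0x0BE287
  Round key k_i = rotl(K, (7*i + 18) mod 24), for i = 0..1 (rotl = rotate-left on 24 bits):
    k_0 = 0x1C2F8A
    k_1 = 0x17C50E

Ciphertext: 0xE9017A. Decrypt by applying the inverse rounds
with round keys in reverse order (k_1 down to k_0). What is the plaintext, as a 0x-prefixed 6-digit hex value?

0xE8DBA3

s_0 = ciphertext = 0xE9017A
s_1 = InvRound(s_0, k_1) = 0xBA3E90
s_2 = InvRound(s_1, k_0) = 0xE8DBA3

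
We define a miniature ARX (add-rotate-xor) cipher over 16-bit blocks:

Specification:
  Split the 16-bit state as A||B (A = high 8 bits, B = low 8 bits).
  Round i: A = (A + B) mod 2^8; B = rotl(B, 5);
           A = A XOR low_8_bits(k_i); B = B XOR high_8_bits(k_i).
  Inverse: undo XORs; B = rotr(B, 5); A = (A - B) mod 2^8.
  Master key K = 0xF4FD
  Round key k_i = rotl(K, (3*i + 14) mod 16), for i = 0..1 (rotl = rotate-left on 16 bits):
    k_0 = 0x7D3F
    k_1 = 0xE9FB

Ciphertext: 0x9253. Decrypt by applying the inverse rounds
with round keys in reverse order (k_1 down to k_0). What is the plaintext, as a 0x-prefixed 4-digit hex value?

0x6645

s_0 = ciphertext = 0x9253
s_1 = InvRound(s_0, k_1) = 0x94D5
s_2 = InvRound(s_1, k_0) = 0x6645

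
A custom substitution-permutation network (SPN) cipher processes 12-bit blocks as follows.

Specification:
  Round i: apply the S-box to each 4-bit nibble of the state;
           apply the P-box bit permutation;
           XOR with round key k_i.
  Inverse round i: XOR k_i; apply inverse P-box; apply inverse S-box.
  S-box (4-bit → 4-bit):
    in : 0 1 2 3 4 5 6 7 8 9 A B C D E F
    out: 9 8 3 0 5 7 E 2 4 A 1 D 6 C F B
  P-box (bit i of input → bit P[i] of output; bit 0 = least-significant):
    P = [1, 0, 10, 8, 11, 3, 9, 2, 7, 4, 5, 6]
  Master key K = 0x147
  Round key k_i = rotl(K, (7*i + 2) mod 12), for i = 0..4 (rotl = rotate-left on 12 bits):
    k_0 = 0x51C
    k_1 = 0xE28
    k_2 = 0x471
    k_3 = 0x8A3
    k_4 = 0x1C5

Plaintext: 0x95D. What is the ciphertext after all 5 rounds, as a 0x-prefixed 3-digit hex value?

0x158

s_0 = plaintext = 0x95D
s_1 = Round(s_0, k_0) = 0xA44
s_2 = Round(s_1, k_1) = 0x0AA
s_3 = Round(s_2, k_2) = 0xCB3
s_4 = Round(s_3, k_3) = 0x297
s_5 = Round(s_4, k_4) = 0x158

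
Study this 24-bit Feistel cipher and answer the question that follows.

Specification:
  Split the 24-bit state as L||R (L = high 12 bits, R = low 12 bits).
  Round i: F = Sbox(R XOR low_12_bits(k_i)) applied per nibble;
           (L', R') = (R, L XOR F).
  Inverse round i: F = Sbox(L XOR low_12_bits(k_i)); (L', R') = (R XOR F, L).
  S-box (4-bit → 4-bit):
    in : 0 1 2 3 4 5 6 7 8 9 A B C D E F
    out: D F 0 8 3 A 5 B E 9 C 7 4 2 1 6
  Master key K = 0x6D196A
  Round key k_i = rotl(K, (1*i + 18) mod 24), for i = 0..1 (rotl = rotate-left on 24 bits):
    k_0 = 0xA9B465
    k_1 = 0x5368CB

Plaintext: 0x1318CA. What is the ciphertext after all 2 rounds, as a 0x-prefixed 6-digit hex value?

s_0 = plaintext = 0x1318CA
s_1 = Round(s_0, k_0) = 0x8CA5F7
s_2 = Round(s_1, k_1) = 0x5F7A4E

0x5F7A4E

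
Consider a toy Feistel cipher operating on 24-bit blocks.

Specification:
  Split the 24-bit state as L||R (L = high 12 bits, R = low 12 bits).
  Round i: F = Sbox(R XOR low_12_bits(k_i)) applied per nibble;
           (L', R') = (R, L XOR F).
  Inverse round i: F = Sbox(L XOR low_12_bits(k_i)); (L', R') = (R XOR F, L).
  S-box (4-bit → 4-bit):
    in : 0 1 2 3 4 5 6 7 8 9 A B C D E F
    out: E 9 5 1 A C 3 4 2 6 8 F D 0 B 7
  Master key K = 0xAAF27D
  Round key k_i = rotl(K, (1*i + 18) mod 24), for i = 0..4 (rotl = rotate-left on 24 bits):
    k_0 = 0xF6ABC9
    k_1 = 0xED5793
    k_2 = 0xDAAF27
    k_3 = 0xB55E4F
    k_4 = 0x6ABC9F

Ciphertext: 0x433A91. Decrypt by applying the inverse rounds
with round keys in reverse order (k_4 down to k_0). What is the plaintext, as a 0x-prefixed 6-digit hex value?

0x7887D3

s_0 = ciphertext = 0x433A91
s_1 = InvRound(s_0, k_4) = 0x81C433
s_2 = InvRound(s_1, k_3) = 0x7F281C
s_3 = InvRound(s_2, k_2) = 0xA107F2
s_4 = InvRound(s_3, k_1) = 0x7D3A10
s_5 = InvRound(s_4, k_0) = 0x7887D3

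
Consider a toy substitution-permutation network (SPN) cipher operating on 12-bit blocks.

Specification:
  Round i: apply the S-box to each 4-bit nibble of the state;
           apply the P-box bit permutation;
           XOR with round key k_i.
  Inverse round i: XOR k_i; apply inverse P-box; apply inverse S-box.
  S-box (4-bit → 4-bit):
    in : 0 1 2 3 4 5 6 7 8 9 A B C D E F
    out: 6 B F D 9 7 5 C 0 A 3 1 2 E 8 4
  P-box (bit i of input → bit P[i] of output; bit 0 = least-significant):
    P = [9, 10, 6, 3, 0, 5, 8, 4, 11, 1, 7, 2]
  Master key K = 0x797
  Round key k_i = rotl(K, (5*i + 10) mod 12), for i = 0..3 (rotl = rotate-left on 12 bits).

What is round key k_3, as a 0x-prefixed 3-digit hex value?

0xF2E

K = 0x797
k_0 = rotl(K, (5*0+10) mod 12) = rotl(K, 10) = 0xDE5
k_1 = rotl(K, (5*1+10) mod 12) = rotl(K, 3) = 0xCBB
k_2 = rotl(K, (5*2+10) mod 12) = rotl(K, 8) = 0x779
k_3 = rotl(K, (5*3+10) mod 12) = rotl(K, 1) = 0xF2E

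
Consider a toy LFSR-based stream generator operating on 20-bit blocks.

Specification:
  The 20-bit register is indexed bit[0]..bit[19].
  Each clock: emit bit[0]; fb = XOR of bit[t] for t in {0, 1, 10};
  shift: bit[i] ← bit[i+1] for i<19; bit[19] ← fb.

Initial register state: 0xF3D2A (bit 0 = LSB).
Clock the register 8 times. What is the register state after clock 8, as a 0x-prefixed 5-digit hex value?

0x70F3D

reg_0 = 0xF3D2A
clock 1: out=0, reg = 0x79E95
clock 2: out=1, reg = 0x3CF4A
clock 3: out=0, reg = 0x1E7A5
clock 4: out=1, reg = 0x0F3D2
clock 5: out=0, reg = 0x879E9
clock 6: out=1, reg = 0xC3CF4
clock 7: out=0, reg = 0xE1E7A
clock 8: out=0, reg = 0x70F3D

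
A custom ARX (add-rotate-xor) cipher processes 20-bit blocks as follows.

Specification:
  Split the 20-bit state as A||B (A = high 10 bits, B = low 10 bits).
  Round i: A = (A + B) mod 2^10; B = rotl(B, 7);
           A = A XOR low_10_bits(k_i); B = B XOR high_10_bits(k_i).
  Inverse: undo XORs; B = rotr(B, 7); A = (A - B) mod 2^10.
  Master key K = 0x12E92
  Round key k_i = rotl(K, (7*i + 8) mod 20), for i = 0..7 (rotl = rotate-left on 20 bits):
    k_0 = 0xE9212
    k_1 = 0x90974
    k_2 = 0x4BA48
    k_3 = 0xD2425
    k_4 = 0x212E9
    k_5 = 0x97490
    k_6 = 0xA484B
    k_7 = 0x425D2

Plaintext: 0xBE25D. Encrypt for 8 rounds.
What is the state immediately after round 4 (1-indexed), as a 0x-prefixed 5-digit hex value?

0x2A69B

s_0 = plaintext = 0xBE25D
s_1 = Round(s_0, k_0) = 0xD1D6F
s_2 = Round(s_1, k_1) = 0x709EF
s_3 = Round(s_2, k_2) = 0x7E693
s_4 = Round(s_3, k_3) = 0x2A69B
s_5 = Round(s_4, k_4) = 0x6B557
s_6 = Round(s_5, k_5) = 0xE51F7
s_7 = Round(s_6, k_6) = 0x7012C
s_8 = Round(s_7, k_7) = 0xCFB2C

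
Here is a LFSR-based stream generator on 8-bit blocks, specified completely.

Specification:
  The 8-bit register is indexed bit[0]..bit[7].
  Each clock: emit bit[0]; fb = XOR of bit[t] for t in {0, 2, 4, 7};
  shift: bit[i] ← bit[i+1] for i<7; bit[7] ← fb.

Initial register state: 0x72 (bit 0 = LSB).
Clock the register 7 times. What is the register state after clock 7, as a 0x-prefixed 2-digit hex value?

reg_0 = 0x72
clock 1: out=0, reg = 0xB9
clock 2: out=1, reg = 0xDC
clock 3: out=0, reg = 0xEE
clock 4: out=0, reg = 0x77
clock 5: out=1, reg = 0xBB
clock 6: out=1, reg = 0xDD
clock 7: out=1, reg = 0x6E

0x6E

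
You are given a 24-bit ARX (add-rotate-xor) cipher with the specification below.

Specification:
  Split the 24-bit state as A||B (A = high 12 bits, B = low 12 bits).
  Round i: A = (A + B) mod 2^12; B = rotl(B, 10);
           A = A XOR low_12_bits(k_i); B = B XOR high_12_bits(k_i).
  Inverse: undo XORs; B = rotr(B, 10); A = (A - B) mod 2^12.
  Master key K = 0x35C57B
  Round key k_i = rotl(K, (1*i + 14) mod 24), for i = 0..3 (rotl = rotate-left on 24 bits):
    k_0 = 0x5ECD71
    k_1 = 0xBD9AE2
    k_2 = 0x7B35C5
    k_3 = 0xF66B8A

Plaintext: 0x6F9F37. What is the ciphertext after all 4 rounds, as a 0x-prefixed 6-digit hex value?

0x27135F

s_0 = plaintext = 0x6F9F37
s_1 = Round(s_0, k_0) = 0xB41A21
s_2 = Round(s_1, k_1) = 0xF80D51
s_3 = Round(s_2, k_2) = 0x9140E7
s_4 = Round(s_3, k_3) = 0x27135F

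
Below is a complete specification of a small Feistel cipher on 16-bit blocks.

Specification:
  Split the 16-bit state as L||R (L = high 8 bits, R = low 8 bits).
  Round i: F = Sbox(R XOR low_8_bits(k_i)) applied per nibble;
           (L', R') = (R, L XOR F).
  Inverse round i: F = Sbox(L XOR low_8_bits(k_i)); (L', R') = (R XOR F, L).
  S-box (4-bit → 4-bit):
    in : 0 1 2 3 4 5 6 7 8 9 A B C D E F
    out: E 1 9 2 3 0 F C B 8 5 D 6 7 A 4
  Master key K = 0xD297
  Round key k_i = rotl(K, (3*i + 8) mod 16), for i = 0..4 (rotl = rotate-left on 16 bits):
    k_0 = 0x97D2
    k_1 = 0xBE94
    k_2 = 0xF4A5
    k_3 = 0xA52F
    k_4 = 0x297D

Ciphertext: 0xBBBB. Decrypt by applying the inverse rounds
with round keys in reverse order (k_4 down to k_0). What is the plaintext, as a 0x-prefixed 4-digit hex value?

0xC1CF

s_0 = ciphertext = 0xBBBB
s_1 = InvRound(s_0, k_4) = 0xD4BB
s_2 = InvRound(s_1, k_3) = 0xF6D4
s_3 = InvRound(s_2, k_2) = 0xD6F6
s_4 = InvRound(s_3, k_1) = 0xCFD6
s_5 = InvRound(s_4, k_0) = 0xC1CF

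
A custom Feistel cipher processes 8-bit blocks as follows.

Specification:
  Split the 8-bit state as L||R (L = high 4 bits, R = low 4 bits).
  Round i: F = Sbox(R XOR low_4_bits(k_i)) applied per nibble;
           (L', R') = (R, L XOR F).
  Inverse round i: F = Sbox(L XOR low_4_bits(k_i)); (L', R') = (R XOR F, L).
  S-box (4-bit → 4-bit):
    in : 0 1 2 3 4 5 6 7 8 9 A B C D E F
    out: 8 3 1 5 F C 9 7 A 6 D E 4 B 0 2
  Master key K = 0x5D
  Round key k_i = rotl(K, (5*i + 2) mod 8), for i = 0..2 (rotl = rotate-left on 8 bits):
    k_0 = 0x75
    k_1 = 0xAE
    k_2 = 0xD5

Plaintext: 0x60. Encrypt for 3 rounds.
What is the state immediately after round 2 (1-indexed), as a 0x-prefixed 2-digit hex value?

0xAF

s_0 = plaintext = 0x60
s_1 = Round(s_0, k_0) = 0x0A
s_2 = Round(s_1, k_1) = 0xAF
s_3 = Round(s_2, k_2) = 0xF7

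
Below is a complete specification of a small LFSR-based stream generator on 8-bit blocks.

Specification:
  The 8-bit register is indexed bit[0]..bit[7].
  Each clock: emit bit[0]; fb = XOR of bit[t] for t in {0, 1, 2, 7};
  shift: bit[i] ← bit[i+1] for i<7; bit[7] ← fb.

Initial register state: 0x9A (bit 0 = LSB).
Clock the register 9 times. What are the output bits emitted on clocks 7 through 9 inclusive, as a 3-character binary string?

010

reg_0 = 0x9A
clock 1: out=0, reg = 0x4D
clock 2: out=1, reg = 0x26
clock 3: out=0, reg = 0x13
clock 4: out=1, reg = 0x09
clock 5: out=1, reg = 0x84
clock 6: out=0, reg = 0x42
clock 7: out=0, reg = 0xA1
clock 8: out=1, reg = 0x50
clock 9: out=0, reg = 0x28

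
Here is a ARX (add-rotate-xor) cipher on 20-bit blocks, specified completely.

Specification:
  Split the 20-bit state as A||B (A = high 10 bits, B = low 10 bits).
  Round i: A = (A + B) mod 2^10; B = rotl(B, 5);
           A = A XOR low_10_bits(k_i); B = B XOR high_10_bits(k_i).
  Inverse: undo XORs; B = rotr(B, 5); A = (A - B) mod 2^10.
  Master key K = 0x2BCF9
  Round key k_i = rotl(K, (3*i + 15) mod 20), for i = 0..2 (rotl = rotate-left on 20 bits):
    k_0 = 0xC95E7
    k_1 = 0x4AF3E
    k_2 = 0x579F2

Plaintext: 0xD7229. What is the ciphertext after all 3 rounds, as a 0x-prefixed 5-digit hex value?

0x3C623

s_0 = plaintext = 0xD7229
s_1 = Round(s_0, k_0) = 0x18A14
s_2 = Round(s_1, k_1) = 0x523BB
s_3 = Round(s_2, k_2) = 0x3C623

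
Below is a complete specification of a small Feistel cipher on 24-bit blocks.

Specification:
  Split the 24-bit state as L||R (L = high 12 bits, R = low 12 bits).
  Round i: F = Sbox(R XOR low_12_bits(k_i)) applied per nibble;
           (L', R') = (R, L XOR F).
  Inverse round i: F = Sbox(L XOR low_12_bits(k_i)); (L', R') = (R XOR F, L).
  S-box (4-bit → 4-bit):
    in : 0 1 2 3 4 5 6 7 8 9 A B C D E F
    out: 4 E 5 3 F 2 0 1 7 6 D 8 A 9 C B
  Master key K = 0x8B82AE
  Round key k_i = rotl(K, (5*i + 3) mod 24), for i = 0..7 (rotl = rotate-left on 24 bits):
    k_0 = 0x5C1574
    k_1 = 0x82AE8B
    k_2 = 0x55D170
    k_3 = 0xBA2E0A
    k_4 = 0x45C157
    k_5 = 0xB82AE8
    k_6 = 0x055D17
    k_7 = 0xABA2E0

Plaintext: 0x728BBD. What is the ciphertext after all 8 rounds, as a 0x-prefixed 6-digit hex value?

0x8DDAC1

s_0 = plaintext = 0x728BBD
s_1 = Round(s_0, k_0) = 0xBBDB8E
s_2 = Round(s_1, k_1) = 0xB8E9FF
s_3 = Round(s_2, k_2) = 0x9FFCF5
s_4 = Round(s_3, k_3) = 0xCF5C44
s_5 = Round(s_4, k_4) = 0xC44516
s_6 = Round(s_5, k_5) = 0x5167F8
s_7 = Round(s_6, k_6) = 0x7F88DD
s_8 = Round(s_7, k_7) = 0x8DDAC1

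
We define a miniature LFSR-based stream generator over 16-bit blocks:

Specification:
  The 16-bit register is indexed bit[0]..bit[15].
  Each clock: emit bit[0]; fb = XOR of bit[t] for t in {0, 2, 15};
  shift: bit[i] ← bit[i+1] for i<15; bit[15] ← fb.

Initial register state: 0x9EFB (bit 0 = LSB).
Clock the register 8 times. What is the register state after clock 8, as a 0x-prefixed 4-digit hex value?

reg_0 = 0x9EFB
clock 1: out=1, reg = 0x4F7D
clock 2: out=1, reg = 0x27BE
clock 3: out=0, reg = 0x93DF
clock 4: out=1, reg = 0xC9EF
clock 5: out=1, reg = 0xE4F7
clock 6: out=1, reg = 0xF27B
clock 7: out=1, reg = 0x793D
clock 8: out=1, reg = 0x3C9E

0x3C9E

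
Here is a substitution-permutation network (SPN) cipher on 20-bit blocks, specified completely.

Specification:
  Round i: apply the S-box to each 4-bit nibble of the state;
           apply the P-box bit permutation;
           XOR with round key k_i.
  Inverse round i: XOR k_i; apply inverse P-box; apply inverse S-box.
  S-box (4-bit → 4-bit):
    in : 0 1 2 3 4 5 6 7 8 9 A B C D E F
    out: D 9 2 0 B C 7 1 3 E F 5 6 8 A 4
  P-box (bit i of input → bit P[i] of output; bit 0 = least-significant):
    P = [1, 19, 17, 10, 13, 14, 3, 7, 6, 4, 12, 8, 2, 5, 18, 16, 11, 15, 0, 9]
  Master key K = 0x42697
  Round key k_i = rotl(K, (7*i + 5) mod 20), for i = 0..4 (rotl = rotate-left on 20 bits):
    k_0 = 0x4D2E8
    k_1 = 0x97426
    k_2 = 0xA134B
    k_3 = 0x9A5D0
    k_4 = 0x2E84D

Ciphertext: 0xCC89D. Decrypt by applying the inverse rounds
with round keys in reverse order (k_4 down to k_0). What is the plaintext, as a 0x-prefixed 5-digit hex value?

s_0 = ciphertext = 0xCC89D
s_1 = InvRound(s_0, k_4) = 0x3F81C
s_2 = InvRound(s_1, k_3) = 0x77099
s_3 = InvRound(s_2, k_2) = 0xD5448
s_4 = InvRound(s_3, k_1) = 0x367B7
s_5 = InvRound(s_4, k_0) = 0xC0AB0

0xC0AB0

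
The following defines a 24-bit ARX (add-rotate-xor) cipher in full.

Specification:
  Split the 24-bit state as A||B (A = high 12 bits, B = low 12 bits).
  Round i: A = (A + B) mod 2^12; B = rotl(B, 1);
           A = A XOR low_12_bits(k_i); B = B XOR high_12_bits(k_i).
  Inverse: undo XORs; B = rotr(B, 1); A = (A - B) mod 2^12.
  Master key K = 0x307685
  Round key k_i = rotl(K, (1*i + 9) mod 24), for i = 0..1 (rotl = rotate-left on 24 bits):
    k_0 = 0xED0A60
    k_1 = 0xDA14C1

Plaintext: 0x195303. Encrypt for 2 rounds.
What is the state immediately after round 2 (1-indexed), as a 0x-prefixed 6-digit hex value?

0x30FC0C

s_0 = plaintext = 0x195303
s_1 = Round(s_0, k_0) = 0xEF88D6
s_2 = Round(s_1, k_1) = 0x30FC0C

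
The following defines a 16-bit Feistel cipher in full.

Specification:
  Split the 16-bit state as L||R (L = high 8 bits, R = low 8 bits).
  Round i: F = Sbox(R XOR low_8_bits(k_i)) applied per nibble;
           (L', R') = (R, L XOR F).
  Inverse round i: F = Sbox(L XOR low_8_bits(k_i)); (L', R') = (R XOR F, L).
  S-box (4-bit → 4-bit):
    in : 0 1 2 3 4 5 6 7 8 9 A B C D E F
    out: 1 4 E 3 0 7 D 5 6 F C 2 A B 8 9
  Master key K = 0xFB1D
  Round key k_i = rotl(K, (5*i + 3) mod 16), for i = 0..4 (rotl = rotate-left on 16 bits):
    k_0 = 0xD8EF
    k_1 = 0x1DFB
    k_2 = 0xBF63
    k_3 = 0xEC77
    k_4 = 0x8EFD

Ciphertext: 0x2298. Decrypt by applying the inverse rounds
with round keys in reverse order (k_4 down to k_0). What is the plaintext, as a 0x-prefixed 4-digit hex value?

0x2FDE

s_0 = ciphertext = 0x2298
s_1 = InvRound(s_0, k_4) = 0x2122
s_2 = InvRound(s_1, k_3) = 0x5F21
s_3 = InvRound(s_2, k_2) = 0x1B5F
s_4 = InvRound(s_3, k_1) = 0xDE1B
s_5 = InvRound(s_4, k_0) = 0x2FDE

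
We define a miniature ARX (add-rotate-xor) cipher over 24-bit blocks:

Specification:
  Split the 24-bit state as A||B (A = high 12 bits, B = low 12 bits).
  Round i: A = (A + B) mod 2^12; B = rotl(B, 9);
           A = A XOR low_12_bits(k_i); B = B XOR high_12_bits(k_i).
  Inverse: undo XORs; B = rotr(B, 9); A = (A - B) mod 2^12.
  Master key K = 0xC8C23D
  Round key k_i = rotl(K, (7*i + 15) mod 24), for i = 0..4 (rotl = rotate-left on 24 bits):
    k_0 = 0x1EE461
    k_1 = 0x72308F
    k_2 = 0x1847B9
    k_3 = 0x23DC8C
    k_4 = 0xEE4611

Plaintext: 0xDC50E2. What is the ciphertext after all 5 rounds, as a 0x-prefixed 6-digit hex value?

s_0 = plaintext = 0xDC50E2
s_1 = Round(s_0, k_0) = 0xAC65F2
s_2 = Round(s_1, k_1) = 0x03739D
s_3 = Round(s_2, k_2) = 0x46DBF7
s_4 = Round(s_3, k_3) = 0xCE8D43
s_5 = Round(s_4, k_4) = 0xC3A94C

0xC3A94C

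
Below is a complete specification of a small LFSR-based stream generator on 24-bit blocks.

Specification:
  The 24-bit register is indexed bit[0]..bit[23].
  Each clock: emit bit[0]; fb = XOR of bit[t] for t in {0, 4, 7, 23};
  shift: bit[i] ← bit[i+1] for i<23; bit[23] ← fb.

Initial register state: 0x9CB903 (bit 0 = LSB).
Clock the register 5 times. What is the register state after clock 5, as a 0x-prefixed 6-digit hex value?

0x04E5C8

reg_0 = 0x9CB903
clock 1: out=1, reg = 0x4E5C81
clock 2: out=1, reg = 0x272E40
clock 3: out=0, reg = 0x139720
clock 4: out=0, reg = 0x09CB90
clock 5: out=0, reg = 0x04E5C8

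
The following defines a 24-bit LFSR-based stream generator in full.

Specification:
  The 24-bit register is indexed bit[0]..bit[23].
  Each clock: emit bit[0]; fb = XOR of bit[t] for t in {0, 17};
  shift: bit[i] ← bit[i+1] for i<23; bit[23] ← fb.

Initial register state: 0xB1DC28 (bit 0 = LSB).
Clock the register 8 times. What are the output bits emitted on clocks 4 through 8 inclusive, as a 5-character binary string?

10100

reg_0 = 0xB1DC28
clock 1: out=0, reg = 0x58EE14
clock 2: out=0, reg = 0x2C770A
clock 3: out=0, reg = 0x163B85
clock 4: out=1, reg = 0x0B1DC2
clock 5: out=0, reg = 0x858EE1
clock 6: out=1, reg = 0xC2C770
clock 7: out=0, reg = 0xE163B8
clock 8: out=0, reg = 0x70B1DC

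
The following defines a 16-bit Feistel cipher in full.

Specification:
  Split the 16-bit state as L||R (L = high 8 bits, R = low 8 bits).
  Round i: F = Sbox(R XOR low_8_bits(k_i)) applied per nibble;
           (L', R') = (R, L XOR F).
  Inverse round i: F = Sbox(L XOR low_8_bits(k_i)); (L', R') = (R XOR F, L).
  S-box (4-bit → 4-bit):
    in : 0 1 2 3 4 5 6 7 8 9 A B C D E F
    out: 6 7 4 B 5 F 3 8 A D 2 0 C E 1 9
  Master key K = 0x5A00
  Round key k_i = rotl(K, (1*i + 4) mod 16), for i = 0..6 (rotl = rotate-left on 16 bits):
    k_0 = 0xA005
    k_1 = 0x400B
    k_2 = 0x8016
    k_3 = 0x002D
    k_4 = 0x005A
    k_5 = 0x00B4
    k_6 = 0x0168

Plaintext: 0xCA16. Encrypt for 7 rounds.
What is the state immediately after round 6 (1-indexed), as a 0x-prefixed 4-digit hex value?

s_0 = plaintext = 0xCA16
s_1 = Round(s_0, k_0) = 0x16B1
s_2 = Round(s_1, k_1) = 0xB114
s_3 = Round(s_2, k_2) = 0x14D5
s_4 = Round(s_3, k_3) = 0xD58E
s_5 = Round(s_4, k_4) = 0x8E30
s_6 = Round(s_5, k_5) = 0x302B
s_7 = Round(s_6, k_6) = 0x2B6B

0x302B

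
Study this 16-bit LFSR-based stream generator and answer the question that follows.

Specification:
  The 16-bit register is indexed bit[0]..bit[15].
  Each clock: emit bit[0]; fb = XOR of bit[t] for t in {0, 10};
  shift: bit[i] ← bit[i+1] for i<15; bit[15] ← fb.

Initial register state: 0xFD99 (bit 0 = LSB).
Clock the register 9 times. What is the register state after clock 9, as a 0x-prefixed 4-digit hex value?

0x137E

reg_0 = 0xFD99
clock 1: out=1, reg = 0x7ECC
clock 2: out=0, reg = 0xBF66
clock 3: out=0, reg = 0xDFB3
clock 4: out=1, reg = 0x6FD9
clock 5: out=1, reg = 0x37EC
clock 6: out=0, reg = 0x9BF6
clock 7: out=0, reg = 0x4DFB
clock 8: out=1, reg = 0x26FD
clock 9: out=1, reg = 0x137E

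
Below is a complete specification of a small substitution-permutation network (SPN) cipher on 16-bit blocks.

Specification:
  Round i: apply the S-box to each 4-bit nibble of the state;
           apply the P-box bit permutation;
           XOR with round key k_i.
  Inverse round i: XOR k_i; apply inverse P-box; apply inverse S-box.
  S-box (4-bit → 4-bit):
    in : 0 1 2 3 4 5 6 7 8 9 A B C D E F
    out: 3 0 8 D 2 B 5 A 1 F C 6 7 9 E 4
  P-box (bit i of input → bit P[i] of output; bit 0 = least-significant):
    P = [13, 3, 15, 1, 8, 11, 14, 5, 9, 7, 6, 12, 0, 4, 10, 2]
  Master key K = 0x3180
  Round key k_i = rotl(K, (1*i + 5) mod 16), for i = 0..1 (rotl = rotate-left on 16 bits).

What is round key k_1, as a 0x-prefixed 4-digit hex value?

K = 0x3180
k_0 = rotl(K, (1*0+5) mod 16) = rotl(K, 5) = 0x3006
k_1 = rotl(K, (1*1+5) mod 16) = rotl(K, 6) = 0x600C

0x600C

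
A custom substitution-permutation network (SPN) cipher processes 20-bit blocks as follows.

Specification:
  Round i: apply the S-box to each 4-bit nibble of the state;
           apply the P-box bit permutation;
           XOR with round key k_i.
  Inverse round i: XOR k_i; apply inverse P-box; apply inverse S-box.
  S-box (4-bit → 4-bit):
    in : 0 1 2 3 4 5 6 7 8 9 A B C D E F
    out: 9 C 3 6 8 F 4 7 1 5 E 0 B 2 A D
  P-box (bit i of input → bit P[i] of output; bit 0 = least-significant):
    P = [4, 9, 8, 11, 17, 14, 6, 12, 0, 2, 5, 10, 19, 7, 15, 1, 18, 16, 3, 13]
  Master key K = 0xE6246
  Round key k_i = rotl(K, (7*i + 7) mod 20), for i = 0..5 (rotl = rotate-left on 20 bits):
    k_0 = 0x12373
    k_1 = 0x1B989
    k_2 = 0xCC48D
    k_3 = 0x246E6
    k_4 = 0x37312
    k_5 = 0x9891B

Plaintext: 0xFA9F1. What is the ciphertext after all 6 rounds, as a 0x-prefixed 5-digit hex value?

0x98C75

s_0 = plaintext = 0xFA9F1
s_1 = Round(s_0, k_0) = 0x79A98
s_2 = Round(s_1, k_1) = 0xE3DF5
s_3 = Round(s_2, k_2) = 0xF7F59
s_4 = Round(s_3, k_3) = 0xCB31F
s_5 = Round(s_4, k_4) = 0x64A66
s_6 = Round(s_5, k_5) = 0x98C75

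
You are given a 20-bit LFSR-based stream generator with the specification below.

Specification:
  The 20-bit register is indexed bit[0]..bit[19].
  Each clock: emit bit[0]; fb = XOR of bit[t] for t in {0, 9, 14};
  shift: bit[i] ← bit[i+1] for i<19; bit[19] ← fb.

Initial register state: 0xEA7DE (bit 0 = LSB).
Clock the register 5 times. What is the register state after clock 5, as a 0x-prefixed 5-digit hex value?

0xBF53E

reg_0 = 0xEA7DE
clock 1: out=0, reg = 0xF53EF
clock 2: out=1, reg = 0xFA9F7
clock 3: out=1, reg = 0xFD4FB
clock 4: out=1, reg = 0x7EA7D
clock 5: out=1, reg = 0xBF53E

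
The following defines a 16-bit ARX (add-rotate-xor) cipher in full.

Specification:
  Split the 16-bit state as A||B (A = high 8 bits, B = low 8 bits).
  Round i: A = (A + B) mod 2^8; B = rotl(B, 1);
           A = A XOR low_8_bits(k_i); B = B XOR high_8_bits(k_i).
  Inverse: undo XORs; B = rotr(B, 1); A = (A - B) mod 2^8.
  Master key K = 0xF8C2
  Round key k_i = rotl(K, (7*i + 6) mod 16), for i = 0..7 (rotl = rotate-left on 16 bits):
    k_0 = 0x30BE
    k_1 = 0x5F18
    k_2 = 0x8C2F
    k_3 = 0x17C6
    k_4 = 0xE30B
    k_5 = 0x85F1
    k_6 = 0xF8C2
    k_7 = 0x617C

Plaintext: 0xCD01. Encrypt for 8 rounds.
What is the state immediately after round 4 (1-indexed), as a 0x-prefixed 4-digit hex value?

s_0 = plaintext = 0xCD01
s_1 = Round(s_0, k_0) = 0x7032
s_2 = Round(s_1, k_1) = 0xBA3B
s_3 = Round(s_2, k_2) = 0xDAFA
s_4 = Round(s_3, k_3) = 0x12E2
s_5 = Round(s_4, k_4) = 0xFF26
s_6 = Round(s_5, k_5) = 0xD4C9
s_7 = Round(s_6, k_6) = 0x5F6B
s_8 = Round(s_7, k_7) = 0xB6B7

0x12E2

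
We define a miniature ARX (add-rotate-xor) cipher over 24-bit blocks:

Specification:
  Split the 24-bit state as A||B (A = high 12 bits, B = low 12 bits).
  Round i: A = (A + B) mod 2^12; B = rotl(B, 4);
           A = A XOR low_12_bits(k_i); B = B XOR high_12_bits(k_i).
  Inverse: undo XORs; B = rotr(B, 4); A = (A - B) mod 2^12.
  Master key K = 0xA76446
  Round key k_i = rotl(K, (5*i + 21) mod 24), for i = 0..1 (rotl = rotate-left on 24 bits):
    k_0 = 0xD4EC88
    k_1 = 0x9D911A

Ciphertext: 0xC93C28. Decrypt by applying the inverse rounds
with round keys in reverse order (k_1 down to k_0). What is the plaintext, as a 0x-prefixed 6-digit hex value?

s_0 = ciphertext = 0xC93C28
s_1 = InvRound(s_0, k_1) = 0xC2A15F
s_2 = InvRound(s_1, k_0) = 0xEE11C1

0xEE11C1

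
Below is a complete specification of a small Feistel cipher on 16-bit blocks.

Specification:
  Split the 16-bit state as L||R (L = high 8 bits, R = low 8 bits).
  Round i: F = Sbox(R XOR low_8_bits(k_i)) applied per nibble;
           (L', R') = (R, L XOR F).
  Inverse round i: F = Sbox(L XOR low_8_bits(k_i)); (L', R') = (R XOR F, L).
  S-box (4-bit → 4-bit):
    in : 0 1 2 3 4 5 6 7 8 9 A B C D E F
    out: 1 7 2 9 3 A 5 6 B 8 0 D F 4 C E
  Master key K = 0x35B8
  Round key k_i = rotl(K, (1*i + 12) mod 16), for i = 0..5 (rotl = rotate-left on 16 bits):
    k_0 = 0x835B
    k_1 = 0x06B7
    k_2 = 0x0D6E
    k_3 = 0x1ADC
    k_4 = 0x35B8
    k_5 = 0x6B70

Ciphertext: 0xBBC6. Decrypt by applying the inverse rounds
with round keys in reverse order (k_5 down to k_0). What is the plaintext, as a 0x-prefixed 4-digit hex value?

0x3183

s_0 = ciphertext = 0xBBC6
s_1 = InvRound(s_0, k_5) = 0x3BBB
s_2 = InvRound(s_1, k_4) = 0x023B
s_3 = InvRound(s_2, k_3) = 0x7702
s_4 = InvRound(s_3, k_2) = 0x7A77
s_5 = InvRound(s_4, k_1) = 0x837A
s_6 = InvRound(s_5, k_0) = 0x3183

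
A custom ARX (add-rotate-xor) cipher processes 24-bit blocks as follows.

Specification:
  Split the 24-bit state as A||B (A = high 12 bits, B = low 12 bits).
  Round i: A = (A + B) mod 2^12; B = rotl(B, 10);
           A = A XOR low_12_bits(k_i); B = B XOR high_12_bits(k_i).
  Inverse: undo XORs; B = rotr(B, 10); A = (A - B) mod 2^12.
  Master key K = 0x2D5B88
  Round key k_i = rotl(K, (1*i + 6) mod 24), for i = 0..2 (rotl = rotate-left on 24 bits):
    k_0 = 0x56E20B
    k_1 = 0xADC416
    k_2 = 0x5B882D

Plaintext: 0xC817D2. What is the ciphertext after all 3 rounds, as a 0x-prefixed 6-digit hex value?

s_0 = plaintext = 0xC817D2
s_1 = Round(s_0, k_0) = 0x658C9A
s_2 = Round(s_1, k_1) = 0x6E41FA
s_3 = Round(s_2, k_2) = 0x0F3DC6

0x0F3DC6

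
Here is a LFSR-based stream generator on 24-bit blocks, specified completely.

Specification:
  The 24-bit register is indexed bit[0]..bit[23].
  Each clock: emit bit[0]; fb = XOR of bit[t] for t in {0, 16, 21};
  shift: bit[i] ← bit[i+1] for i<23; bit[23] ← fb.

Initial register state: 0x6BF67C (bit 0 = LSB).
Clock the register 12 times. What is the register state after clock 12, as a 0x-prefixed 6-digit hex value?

0xFB46BF

reg_0 = 0x6BF67C
clock 1: out=0, reg = 0x35FB3E
clock 2: out=0, reg = 0x1AFD9F
clock 3: out=1, reg = 0x8D7ECF
clock 4: out=1, reg = 0x46BF67
clock 5: out=1, reg = 0xA35FB3
clock 6: out=1, reg = 0xD1AFD9
clock 7: out=1, reg = 0x68D7EC
clock 8: out=0, reg = 0xB46BF6
clock 9: out=0, reg = 0xDA35FB
clock 10: out=1, reg = 0xED1AFD
clock 11: out=1, reg = 0xF68D7E
clock 12: out=0, reg = 0xFB46BF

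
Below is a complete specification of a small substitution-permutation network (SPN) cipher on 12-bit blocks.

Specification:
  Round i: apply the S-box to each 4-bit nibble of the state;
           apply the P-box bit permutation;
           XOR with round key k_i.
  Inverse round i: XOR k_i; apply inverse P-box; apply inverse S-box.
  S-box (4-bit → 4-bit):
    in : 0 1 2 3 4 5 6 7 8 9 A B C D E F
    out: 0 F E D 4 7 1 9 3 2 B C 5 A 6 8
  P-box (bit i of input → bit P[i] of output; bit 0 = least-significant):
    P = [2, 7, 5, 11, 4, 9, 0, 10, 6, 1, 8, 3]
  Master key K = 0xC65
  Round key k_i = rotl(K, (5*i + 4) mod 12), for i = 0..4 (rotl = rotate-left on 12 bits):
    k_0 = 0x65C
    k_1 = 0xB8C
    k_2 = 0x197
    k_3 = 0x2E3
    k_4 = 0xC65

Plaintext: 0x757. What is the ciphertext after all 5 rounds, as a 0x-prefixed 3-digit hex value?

s_0 = plaintext = 0x757
s_1 = Round(s_0, k_0) = 0xC01
s_2 = Round(s_1, k_1) = 0x268
s_3 = Round(s_2, k_2) = 0x009
s_4 = Round(s_3, k_3) = 0x263
s_5 = Round(s_4, k_4) = 0x55B

0x55B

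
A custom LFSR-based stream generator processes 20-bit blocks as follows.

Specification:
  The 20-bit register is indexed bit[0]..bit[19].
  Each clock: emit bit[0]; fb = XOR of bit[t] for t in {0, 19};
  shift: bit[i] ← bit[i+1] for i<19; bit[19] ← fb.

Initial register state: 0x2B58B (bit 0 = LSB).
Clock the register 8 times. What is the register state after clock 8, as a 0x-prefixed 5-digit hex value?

0x792B5

reg_0 = 0x2B58B
clock 1: out=1, reg = 0x95AC5
clock 2: out=1, reg = 0x4AD62
clock 3: out=0, reg = 0x256B1
clock 4: out=1, reg = 0x92B58
clock 5: out=0, reg = 0xC95AC
clock 6: out=0, reg = 0xE4AD6
clock 7: out=0, reg = 0xF256B
clock 8: out=1, reg = 0x792B5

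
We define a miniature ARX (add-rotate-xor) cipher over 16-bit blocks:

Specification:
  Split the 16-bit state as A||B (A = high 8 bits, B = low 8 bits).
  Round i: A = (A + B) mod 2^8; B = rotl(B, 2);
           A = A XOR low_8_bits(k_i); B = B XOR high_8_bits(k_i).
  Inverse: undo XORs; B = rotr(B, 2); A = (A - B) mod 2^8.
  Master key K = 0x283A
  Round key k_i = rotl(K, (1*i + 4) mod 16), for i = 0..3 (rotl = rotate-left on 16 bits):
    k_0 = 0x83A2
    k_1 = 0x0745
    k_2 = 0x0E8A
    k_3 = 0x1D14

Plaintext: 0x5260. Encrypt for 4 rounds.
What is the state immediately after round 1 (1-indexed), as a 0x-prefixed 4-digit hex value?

s_0 = plaintext = 0x5260
s_1 = Round(s_0, k_0) = 0x1002
s_2 = Round(s_1, k_1) = 0x570F
s_3 = Round(s_2, k_2) = 0xEC32
s_4 = Round(s_3, k_3) = 0x0AD5

0x1002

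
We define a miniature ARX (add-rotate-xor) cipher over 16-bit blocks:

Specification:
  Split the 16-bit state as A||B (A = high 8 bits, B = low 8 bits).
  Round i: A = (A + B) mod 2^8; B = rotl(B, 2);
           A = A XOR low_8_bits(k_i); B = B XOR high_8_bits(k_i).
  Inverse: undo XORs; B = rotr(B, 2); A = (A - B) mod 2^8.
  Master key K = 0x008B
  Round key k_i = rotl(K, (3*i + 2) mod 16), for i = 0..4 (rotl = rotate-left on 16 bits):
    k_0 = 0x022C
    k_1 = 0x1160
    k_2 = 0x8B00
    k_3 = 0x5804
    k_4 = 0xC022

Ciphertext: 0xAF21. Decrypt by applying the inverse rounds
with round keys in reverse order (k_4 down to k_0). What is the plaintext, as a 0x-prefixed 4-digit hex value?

s_0 = ciphertext = 0xAF21
s_1 = InvRound(s_0, k_4) = 0x1578
s_2 = InvRound(s_1, k_3) = 0x0908
s_3 = InvRound(s_2, k_2) = 0x29E0
s_4 = InvRound(s_3, k_1) = 0xCD7C
s_5 = InvRound(s_4, k_0) = 0x429F

0x429F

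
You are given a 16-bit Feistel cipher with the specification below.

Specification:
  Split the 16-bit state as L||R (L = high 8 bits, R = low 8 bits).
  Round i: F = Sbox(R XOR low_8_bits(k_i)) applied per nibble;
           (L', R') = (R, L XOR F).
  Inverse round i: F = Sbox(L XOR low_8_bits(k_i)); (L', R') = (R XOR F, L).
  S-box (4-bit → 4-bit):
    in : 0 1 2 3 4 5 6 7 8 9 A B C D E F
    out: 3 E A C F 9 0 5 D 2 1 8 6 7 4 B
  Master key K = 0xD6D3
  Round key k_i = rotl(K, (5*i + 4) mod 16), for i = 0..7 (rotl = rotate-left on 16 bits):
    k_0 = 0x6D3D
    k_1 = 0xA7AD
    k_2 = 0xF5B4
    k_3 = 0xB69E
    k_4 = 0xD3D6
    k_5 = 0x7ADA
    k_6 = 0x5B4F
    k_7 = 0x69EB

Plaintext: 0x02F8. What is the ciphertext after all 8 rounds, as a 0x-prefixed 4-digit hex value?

0x4112

s_0 = plaintext = 0x02F8
s_1 = Round(s_0, k_0) = 0xF86B
s_2 = Round(s_1, k_1) = 0x6B98
s_3 = Round(s_2, k_2) = 0x98CD
s_4 = Round(s_3, k_3) = 0xCD04
s_5 = Round(s_4, k_4) = 0x04B7
s_6 = Round(s_5, k_5) = 0xB703
s_7 = Round(s_6, k_6) = 0x0341
s_8 = Round(s_7, k_7) = 0x4112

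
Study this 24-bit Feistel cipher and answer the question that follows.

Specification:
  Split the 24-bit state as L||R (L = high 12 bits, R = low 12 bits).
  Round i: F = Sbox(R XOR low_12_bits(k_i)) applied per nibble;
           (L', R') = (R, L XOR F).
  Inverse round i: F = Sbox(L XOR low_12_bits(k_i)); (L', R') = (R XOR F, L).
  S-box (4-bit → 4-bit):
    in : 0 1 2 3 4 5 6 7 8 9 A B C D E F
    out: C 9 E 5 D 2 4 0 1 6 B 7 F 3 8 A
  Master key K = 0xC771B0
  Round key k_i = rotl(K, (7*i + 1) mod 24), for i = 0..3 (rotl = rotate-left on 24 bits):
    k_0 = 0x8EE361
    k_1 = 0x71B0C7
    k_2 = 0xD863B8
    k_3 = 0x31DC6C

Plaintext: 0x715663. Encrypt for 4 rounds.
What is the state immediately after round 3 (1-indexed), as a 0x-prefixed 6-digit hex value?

s_0 = plaintext = 0x715663
s_1 = Round(s_0, k_0) = 0x6635DB
s_2 = Round(s_1, k_1) = 0x5DB4FC
s_3 = Round(s_2, k_2) = 0x4FC506
s_4 = Round(s_3, k_3) = 0x5062B7

0x4FC506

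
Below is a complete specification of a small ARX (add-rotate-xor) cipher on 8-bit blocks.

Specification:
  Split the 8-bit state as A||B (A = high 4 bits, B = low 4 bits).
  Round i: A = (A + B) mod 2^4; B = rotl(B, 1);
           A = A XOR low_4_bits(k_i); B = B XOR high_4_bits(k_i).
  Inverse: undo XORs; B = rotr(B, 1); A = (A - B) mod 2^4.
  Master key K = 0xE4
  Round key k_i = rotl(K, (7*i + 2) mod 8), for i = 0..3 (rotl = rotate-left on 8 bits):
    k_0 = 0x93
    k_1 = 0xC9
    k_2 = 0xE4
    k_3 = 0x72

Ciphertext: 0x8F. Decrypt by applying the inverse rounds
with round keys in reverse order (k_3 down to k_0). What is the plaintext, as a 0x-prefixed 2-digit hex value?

0x1A

s_0 = ciphertext = 0x8F
s_1 = InvRound(s_0, k_3) = 0x64
s_2 = InvRound(s_1, k_2) = 0xD5
s_3 = InvRound(s_2, k_1) = 0x8C
s_4 = InvRound(s_3, k_0) = 0x1A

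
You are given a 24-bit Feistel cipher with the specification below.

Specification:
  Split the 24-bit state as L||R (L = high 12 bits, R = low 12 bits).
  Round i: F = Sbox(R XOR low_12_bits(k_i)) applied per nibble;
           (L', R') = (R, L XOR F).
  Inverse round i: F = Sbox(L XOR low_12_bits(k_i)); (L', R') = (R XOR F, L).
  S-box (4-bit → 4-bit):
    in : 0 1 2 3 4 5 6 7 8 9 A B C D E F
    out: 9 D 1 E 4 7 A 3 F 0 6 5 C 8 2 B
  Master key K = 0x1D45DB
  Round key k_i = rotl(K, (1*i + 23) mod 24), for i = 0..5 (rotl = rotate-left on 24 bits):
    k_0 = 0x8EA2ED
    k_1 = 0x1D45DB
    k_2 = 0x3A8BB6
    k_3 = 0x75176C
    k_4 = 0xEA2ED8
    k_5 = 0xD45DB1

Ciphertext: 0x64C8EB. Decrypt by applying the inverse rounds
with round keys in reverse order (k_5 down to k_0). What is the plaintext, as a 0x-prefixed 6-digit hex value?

s_0 = ciphertext = 0x64C8EB
s_1 = InvRound(s_0, k_5) = 0xD5364C
s_2 = InvRound(s_1, k_4) = 0x8B9D53
s_3 = InvRound(s_2, k_3) = 0x6D48B9
s_4 = InvRound(s_3, k_2) = 0x0186D4
s_5 = InvRound(s_4, k_1) = 0x11A018
s_6 = InvRound(s_5, k_0) = 0xEAB11A

0xEAB11A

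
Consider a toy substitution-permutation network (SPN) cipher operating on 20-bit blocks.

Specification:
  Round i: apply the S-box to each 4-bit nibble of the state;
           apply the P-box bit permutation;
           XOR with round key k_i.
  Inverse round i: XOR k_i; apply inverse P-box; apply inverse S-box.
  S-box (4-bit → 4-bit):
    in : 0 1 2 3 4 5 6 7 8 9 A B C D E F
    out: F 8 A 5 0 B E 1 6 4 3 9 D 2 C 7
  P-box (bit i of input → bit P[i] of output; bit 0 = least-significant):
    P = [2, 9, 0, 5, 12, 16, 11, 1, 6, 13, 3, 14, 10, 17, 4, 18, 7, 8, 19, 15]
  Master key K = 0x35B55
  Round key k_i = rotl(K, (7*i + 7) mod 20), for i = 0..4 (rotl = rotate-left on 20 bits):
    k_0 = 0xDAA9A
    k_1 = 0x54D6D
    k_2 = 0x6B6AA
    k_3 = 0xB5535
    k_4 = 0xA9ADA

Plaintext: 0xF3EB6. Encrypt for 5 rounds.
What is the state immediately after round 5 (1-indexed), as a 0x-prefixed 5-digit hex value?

0x1E71F

s_0 = plaintext = 0xF3EB6
s_1 = Round(s_0, k_0) = 0x5FD21
s_2 = Round(s_1, k_1) = 0x6E8DF
s_3 = Round(s_2, k_2) = 0xB15B7
s_4 = Round(s_3, k_3) = 0xFA5F3
s_5 = Round(s_4, k_4) = 0x1E71F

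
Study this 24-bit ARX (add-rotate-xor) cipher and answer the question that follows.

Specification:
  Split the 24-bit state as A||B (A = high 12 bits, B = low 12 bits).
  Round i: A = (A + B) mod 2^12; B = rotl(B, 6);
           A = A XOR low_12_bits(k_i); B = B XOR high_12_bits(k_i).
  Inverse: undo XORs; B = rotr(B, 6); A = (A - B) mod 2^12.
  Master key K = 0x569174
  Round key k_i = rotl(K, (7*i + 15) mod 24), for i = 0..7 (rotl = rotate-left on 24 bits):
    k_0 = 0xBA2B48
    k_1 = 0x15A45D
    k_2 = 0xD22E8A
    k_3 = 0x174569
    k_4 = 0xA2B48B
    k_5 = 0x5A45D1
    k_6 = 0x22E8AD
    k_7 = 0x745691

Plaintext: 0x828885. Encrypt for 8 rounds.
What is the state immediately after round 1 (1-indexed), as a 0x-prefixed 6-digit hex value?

0xBE5AC0

s_0 = plaintext = 0x828885
s_1 = Round(s_0, k_0) = 0xBE5AC0
s_2 = Round(s_1, k_1) = 0x2F8171
s_3 = Round(s_2, k_2) = 0xAE3167
s_4 = Round(s_3, k_3) = 0x9238B1
s_5 = Round(s_4, k_4) = 0x55F649
s_6 = Round(s_5, k_5) = 0xE797FD
s_7 = Round(s_6, k_6) = 0xEDBD71
s_8 = Round(s_7, k_7) = 0xADDB30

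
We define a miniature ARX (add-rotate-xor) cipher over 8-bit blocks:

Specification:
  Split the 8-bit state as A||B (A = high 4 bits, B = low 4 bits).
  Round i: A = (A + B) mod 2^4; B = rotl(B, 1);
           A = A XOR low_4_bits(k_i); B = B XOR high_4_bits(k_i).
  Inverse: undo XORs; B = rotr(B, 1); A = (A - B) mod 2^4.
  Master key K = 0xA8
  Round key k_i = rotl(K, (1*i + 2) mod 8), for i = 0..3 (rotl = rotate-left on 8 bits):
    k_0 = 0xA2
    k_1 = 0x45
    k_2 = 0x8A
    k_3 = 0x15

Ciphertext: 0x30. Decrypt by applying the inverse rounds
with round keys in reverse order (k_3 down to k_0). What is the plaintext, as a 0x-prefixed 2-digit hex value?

0x94

s_0 = ciphertext = 0x30
s_1 = InvRound(s_0, k_3) = 0xE8
s_2 = InvRound(s_1, k_2) = 0x40
s_3 = InvRound(s_2, k_1) = 0xF2
s_4 = InvRound(s_3, k_0) = 0x94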